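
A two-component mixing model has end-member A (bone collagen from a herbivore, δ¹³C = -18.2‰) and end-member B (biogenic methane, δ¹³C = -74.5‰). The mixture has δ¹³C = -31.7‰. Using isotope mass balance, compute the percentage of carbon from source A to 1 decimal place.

76.0%

δ_mix = f_A·δ_A + (1 − f_A)·δ_B  ⇒  f_A = (δ_mix − δ_B)/(δ_A − δ_B)
f_A = (-31.7 − (-74.5)) / (-18.2 − (-74.5))
f_A = 42.8 / 56.3 = 0.7602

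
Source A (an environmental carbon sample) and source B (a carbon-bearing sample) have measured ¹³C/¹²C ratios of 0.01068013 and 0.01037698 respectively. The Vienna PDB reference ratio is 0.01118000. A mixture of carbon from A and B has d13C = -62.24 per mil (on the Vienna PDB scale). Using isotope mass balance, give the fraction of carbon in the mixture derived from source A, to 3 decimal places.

0.354

δ_A = (0.01068013/0.01118000 − 1)×1000 = (0.955289 − 1)×1000 = -44.711 per mil
δ_B = (0.01037698/0.01118000 − 1)×1000 = (0.928174 − 1)×1000 = -71.826 per mil
f_A = (δ_mix − δ_B)/(δ_A − δ_B) = (-62.24 − (-71.826))/(-44.711 − (-71.826))
f_A = 9.586 / 27.115 = 0.3535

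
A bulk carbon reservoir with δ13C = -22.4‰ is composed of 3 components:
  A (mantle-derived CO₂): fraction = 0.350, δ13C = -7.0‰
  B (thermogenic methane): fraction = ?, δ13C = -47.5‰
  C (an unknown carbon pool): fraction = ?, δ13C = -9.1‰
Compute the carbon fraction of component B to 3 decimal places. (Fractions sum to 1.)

0.365

Let f_B and f_C be the unknown fractions; fractions sum to 1 so f_B + f_C = 0.650.
Mass balance: Σ fᵢ·δᵢ = δ_bulk ⇒ f_B·(-47.5) + f_C·(-9.1) = -22.4 − (-2.450) = -19.950
Substitute f_C = 0.650 − f_B:
f_B·(-47.5 − -9.1) = -19.950 − 0.650×(-9.1) = -14.035
f_B = -14.035 / -38.4 = 0.3655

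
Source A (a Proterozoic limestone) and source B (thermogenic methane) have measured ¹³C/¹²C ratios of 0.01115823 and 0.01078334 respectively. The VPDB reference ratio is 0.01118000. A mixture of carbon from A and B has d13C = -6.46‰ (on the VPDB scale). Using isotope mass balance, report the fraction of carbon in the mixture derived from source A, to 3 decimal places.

δ_A = (0.01115823/0.01118000 − 1)×1000 = (0.998053 − 1)×1000 = -1.947‰
δ_B = (0.01078334/0.01118000 − 1)×1000 = (0.964521 − 1)×1000 = -35.479‰
f_A = (δ_mix − δ_B)/(δ_A − δ_B) = (-6.46 − (-35.479))/(-1.947 − (-35.479))
f_A = 29.019 / 33.532 = 0.8654

0.865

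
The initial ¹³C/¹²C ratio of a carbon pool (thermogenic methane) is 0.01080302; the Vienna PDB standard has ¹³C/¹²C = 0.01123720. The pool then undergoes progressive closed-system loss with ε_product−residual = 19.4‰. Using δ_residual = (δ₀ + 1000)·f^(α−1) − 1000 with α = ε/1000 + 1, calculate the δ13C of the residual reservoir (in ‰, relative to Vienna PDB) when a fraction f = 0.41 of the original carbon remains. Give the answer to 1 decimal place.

δ₀ = (0.01080302/0.01123720 − 1)×1000 = (0.961362 − 1)×1000 = -38.638‰
α − 1 = ε/1000 = 0.0194
f^(α−1) = 0.41^(0.0194) = 0.982852
δ_res = (-38.638 + 1000) × 0.982852 − 1000 = 944.877 − 1000 = -55.12‰

-55.1‰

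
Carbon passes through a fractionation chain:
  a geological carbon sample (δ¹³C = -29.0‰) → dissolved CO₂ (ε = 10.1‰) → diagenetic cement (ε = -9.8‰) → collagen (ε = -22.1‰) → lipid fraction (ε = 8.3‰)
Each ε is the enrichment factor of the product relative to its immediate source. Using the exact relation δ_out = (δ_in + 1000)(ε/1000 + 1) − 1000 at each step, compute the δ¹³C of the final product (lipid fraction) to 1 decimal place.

step 1: δ = (-29.00 + 1000)·(10.1/1000 + 1) − 1000 = -19.19‰
step 2: δ = (-19.19 + 1000)·(-9.8/1000 + 1) − 1000 = -28.80‰
step 3: δ = (-28.80 + 1000)·(-22.1/1000 + 1) − 1000 = -50.27‰
step 4: δ = (-50.27 + 1000)·(8.3/1000 + 1) − 1000 = -42.39‰

-42.4‰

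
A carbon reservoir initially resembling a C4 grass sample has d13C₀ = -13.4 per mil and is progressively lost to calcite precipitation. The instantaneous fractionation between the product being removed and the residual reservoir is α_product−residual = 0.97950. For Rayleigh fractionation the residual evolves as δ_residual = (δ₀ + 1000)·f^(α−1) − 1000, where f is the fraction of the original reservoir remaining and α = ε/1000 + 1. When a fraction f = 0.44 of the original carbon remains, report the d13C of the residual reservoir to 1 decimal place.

Rayleigh residual: δ_res = (δ₀ + 1000)·f^(α−1) − 1000
α − 1 = -0.02050
f^(α−1) = 0.44^(-0.02050) = 1.016973
δ_res = (-13.4 + 1000) × 1.016973 − 1000 = 1003.345 − 1000 = 3.35 per mil

3.3 per mil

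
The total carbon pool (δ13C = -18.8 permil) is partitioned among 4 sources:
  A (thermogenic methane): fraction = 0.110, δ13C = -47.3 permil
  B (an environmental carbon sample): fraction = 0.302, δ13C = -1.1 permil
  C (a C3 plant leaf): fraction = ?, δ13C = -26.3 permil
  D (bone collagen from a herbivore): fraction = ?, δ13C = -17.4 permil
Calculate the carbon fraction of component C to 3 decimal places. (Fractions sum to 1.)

0.341

Let f_C and f_D be the unknown fractions; fractions sum to 1 so f_C + f_D = 0.588.
Mass balance: Σ fᵢ·δᵢ = δ_bulk ⇒ f_C·(-26.3) + f_D·(-17.4) = -18.8 − (-5.535) = -13.265
Substitute f_D = 0.588 − f_C:
f_C·(-26.3 − -17.4) = -13.265 − 0.588×(-17.4) = -3.034
f_C = -3.034 / -8.9 = 0.3409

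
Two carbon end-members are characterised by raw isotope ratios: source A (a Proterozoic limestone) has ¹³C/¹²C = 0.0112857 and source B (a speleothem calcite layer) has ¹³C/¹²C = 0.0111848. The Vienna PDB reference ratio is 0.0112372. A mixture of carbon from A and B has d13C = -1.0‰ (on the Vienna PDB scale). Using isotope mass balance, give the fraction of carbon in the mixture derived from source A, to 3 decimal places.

0.408

δ_A = (0.0112857/0.0112372 − 1)×1000 = (1.004316 − 1)×1000 = 4.316‰
δ_B = (0.0111848/0.0112372 − 1)×1000 = (0.995337 − 1)×1000 = -4.663‰
f_A = (δ_mix − δ_B)/(δ_A − δ_B) = (-1.0 − (-4.663))/(4.316 − (-4.663))
f_A = 3.663 / 8.979 = 0.4080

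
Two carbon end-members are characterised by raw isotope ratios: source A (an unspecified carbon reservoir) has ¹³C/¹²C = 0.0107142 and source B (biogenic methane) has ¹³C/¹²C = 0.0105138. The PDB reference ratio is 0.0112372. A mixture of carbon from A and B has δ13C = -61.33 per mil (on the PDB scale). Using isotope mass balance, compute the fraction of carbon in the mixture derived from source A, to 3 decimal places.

0.171

δ_A = (0.0107142/0.0112372 − 1)×1000 = (0.953458 − 1)×1000 = -46.542 per mil
δ_B = (0.0105138/0.0112372 − 1)×1000 = (0.935625 − 1)×1000 = -64.375 per mil
f_A = (δ_mix − δ_B)/(δ_A − δ_B) = (-61.33 − (-64.375))/(-46.542 − (-64.375))
f_A = 3.045 / 17.834 = 0.1708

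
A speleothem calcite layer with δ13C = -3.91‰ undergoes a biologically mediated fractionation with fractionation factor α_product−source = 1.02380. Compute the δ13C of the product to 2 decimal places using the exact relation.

δ_product = (δ_source + 1000)·α − 1000
δ_product = (-3.91 + 1000) × 1.02380 − 1000
δ_product = 1019.797 − 1000 = 19.797‰

19.80‰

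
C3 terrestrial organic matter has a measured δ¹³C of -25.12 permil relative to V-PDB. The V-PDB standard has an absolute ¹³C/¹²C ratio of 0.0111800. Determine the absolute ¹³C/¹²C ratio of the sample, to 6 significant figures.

R_sample = R_standard × (δ¹³C/1000 + 1)
R_sample = 0.0111800 × (-25.12/1000 + 1) = 0.0111800 × 0.974880
R_sample = 0.0108992

0.0108992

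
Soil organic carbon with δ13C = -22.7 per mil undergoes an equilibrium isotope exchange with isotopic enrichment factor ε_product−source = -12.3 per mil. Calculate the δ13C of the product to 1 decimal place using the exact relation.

-34.7 per mil

To first order, δ_product ≈ δ_source + ε = -35.0 per mil.
Exactly, δ_product = (δ_source + 1000)·(ε/1000 + 1) − 1000.
δ_product = (-22.7 + 1000) × (-12.3/1000 + 1) − 1000
δ_product = -34.72 per mil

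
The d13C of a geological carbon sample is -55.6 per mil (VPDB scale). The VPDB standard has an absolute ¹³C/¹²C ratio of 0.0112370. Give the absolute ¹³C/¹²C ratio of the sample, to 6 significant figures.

R_sample = R_standard × (d13C/1000 + 1)
R_sample = 0.0112370 × (-55.6/1000 + 1) = 0.0112370 × 0.944400
R_sample = 0.0106122

0.0106122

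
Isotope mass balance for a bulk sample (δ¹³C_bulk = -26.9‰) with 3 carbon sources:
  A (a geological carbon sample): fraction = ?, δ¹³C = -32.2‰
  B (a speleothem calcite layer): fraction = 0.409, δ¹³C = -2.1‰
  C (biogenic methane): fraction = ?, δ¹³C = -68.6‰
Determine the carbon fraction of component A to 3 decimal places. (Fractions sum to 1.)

0.398

Let f_A and f_C be the unknown fractions; fractions sum to 1 so f_A + f_C = 0.591.
Mass balance: Σ fᵢ·δᵢ = δ_bulk ⇒ f_A·(-32.2) + f_C·(-68.6) = -26.9 − (-0.859) = -26.041
Substitute f_C = 0.591 − f_A:
f_A·(-32.2 − -68.6) = -26.041 − 0.591×(-68.6) = 14.501
f_A = 14.501 / 36.4 = 0.3984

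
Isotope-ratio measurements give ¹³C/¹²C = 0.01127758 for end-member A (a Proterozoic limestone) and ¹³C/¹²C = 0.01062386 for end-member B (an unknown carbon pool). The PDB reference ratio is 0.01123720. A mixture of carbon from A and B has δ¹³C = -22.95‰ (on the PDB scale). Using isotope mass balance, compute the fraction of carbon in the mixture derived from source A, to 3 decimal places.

0.544

δ_A = (0.01127758/0.01123720 − 1)×1000 = (1.003593 − 1)×1000 = 3.593‰
δ_B = (0.01062386/0.01123720 − 1)×1000 = (0.945419 − 1)×1000 = -54.581‰
f_A = (δ_mix − δ_B)/(δ_A − δ_B) = (-22.95 − (-54.581))/(3.593 − (-54.581))
f_A = 31.631 / 58.175 = 0.5437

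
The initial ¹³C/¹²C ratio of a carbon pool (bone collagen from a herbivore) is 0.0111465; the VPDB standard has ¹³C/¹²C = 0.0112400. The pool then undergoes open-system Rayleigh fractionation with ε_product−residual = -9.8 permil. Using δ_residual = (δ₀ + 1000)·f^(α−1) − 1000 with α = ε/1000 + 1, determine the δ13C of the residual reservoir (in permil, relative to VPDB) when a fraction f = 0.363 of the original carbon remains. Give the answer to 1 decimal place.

1.6 permil

δ₀ = (0.0111465/0.0112400 − 1)×1000 = (0.991681 − 1)×1000 = -8.319 permil
α − 1 = ε/1000 = -0.0098
f^(α−1) = 0.363^(-0.0098) = 1.009980
δ_res = (-8.319 + 1000) × 1.009980 − 1000 = 1001.579 − 1000 = 1.58 permil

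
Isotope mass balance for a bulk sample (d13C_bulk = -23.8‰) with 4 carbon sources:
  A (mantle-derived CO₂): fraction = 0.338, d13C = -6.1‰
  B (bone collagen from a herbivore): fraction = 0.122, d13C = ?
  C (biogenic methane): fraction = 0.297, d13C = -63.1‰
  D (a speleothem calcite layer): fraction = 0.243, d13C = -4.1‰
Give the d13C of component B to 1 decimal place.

Isotope mass balance: δ_bulk = Σ fᵢ·δᵢ.
-23.8 = 0.338×(-6.1) + 0.122×δ_B + 0.297×(-63.1) + 0.243×(-4.1)
0.122·δ_B = -23.8 − (-21.799) = -2.001
δ_B = -2.001 / 0.122 = -16.40‰

-16.4‰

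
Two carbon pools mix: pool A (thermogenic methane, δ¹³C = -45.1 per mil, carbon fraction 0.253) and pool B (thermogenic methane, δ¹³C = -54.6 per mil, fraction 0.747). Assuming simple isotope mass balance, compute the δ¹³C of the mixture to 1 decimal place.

δ_mix = f_A·δ_A + f_B·δ_B
δ_mix = 0.253 × (-45.1) + 0.747 × (-54.6)
δ_mix = -11.41 + -40.79 = -52.20 per mil

-52.2 per mil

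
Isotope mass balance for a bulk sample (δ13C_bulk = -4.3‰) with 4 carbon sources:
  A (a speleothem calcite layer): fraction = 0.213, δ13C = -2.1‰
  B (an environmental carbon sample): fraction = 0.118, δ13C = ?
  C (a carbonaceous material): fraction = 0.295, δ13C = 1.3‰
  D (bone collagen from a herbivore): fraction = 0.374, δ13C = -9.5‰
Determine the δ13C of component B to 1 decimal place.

-5.8‰

Isotope mass balance: δ_bulk = Σ fᵢ·δᵢ.
-4.3 = 0.213×(-2.1) + 0.118×δ_B + 0.295×(1.3) + 0.374×(-9.5)
0.118·δ_B = -4.3 − (-3.617) = -0.683
δ_B = -0.683 / 0.118 = -5.79‰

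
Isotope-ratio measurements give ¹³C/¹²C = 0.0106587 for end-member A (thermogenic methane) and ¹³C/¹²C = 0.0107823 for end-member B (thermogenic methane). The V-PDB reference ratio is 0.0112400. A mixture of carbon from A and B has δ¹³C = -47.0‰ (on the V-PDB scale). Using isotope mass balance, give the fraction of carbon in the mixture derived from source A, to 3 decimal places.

δ_A = (0.0106587/0.0112400 − 1)×1000 = (0.948283 − 1)×1000 = -51.717‰
δ_B = (0.0107823/0.0112400 − 1)×1000 = (0.959279 − 1)×1000 = -40.721‰
f_A = (δ_mix − δ_B)/(δ_A − δ_B) = (-47.0 − (-40.721))/(-51.717 − (-40.721))
f_A = -6.279 / -10.996 = 0.5710

0.571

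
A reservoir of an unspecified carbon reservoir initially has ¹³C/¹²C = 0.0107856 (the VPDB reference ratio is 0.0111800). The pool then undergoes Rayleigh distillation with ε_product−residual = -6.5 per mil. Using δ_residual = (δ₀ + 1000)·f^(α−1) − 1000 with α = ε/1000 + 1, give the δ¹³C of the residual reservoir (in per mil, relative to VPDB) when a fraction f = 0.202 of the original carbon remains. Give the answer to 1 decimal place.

δ₀ = (0.0107856/0.0111800 − 1)×1000 = (0.964723 − 1)×1000 = -35.277 per mil
α − 1 = ε/1000 = -0.0065
f^(α−1) = 0.202^(-0.0065) = 1.010451
δ_res = (-35.277 + 1000) × 1.010451 − 1000 = 974.805 − 1000 = -25.20 per mil

-25.2 per mil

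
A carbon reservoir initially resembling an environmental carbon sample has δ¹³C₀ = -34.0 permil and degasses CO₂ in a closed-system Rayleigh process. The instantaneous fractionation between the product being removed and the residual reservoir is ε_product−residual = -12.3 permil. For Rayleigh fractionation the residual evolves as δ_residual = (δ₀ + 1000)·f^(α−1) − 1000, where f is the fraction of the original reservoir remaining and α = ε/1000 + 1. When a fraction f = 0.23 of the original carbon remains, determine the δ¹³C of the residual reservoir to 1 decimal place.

Rayleigh residual: δ_res = (δ₀ + 1000)·f^(α−1) − 1000
α = ε/1000 + 1 = 0.98770, so α − 1 = -0.01230
f^(α−1) = 0.23^(-0.01230) = 1.018241
δ_res = (-34.0 + 1000) × 1.018241 − 1000 = 983.621 − 1000 = -16.38 permil

-16.4 permil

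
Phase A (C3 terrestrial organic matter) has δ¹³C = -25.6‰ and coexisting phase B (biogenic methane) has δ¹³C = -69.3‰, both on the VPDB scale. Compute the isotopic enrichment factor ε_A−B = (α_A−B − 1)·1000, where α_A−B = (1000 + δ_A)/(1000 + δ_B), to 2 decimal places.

46.95‰

α_A−B = (1000 + -25.6) / (1000 + -69.3) = 974.4 / 930.7 = 1.046954
ε_A−B = (1.046954 − 1) × 1000 = 46.954‰
(The approximation ε ≈ δ_A − δ_B would give 43.7‰.)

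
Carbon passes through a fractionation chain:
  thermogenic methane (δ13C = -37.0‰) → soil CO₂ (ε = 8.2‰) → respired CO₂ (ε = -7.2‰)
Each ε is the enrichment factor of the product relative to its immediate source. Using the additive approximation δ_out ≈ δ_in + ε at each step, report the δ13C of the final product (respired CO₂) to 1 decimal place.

-36.0‰

step 1: δ ≈ -37.0 + (8.2) = -28.8‰
step 2: δ ≈ -28.8 + (-7.2) = -36.0‰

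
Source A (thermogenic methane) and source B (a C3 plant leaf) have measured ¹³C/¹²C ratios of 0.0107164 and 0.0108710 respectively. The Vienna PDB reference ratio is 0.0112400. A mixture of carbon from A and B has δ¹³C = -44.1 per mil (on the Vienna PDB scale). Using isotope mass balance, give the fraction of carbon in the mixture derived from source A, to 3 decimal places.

0.819

δ_A = (0.0107164/0.0112400 − 1)×1000 = (0.953416 − 1)×1000 = -46.584 per mil
δ_B = (0.0108710/0.0112400 − 1)×1000 = (0.967171 − 1)×1000 = -32.829 per mil
f_A = (δ_mix − δ_B)/(δ_A − δ_B) = (-44.1 − (-32.829))/(-46.584 − (-32.829))
f_A = -11.271 / -13.754 = 0.8194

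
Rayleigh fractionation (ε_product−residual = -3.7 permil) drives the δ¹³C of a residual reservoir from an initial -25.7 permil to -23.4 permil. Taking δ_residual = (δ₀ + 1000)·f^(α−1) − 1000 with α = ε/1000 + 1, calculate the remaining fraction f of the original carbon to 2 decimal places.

α − 1 = ε/1000 = -0.0037
(δ_res + 1000)/(δ₀ + 1000) = (-23.4 + 1000)/(-25.7 + 1000) = 976.6/974.3 = 1.002361
f = 1.002361^(1/-0.0037) = exp(ln(1.002361)/-0.0037) = exp(0.00236/-0.0037)
f = exp(-0.6373) = 0.5287

0.53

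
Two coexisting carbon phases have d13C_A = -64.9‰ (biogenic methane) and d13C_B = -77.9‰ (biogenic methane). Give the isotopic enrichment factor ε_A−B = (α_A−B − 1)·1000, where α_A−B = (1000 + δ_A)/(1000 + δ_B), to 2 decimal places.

14.10‰

α_A−B = (1000 + -64.9) / (1000 + -77.9) = 935.1 / 922.1 = 1.014098
ε_A−B = (1.014098 − 1) × 1000 = 14.098‰
(The approximation ε ≈ δ_A − δ_B would give 13.0‰.)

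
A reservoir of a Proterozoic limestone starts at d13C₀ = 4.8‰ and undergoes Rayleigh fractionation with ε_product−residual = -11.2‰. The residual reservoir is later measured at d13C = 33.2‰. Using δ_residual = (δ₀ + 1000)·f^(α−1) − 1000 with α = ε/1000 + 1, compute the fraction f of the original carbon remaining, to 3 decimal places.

α − 1 = ε/1000 = -0.0112
(δ_res + 1000)/(δ₀ + 1000) = (33.2 + 1000)/(4.8 + 1000) = 1033.2/1004.8 = 1.028264
f = 1.028264^(1/-0.0112) = exp(ln(1.028264)/-0.0112) = exp(0.02787/-0.0112)
f = exp(-2.4886) = 0.0830

0.083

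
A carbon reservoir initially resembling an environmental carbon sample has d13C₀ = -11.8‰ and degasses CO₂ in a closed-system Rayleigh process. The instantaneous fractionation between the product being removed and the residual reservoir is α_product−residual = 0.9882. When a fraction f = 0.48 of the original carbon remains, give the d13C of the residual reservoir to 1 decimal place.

Rayleigh residual: δ_res = (δ₀ + 1000)·f^(α−1) − 1000
α − 1 = -0.01180
f^(α−1) = 0.48^(-0.01180) = 1.008698
δ_res = (-11.8 + 1000) × 1.008698 − 1000 = 996.796 − 1000 = -3.20‰

-3.2‰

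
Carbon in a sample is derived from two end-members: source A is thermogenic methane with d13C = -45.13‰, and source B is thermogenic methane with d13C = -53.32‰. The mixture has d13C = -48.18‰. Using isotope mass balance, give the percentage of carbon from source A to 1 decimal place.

δ_mix = f_A·δ_A + (1 − f_A)·δ_B  ⇒  f_A = (δ_mix − δ_B)/(δ_A − δ_B)
f_A = (-48.18 − (-53.32)) / (-45.13 − (-53.32))
f_A = 5.14 / 8.19 = 0.6276

62.8%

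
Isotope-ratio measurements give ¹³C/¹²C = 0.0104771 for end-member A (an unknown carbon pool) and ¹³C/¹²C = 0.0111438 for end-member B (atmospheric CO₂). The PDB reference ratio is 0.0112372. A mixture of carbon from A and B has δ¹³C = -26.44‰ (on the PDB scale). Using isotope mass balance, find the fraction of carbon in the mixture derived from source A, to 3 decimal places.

δ_A = (0.0104771/0.0112372 − 1)×1000 = (0.932359 − 1)×1000 = -67.641‰
δ_B = (0.0111438/0.0112372 − 1)×1000 = (0.991688 − 1)×1000 = -8.312‰
f_A = (δ_mix − δ_B)/(δ_A − δ_B) = (-26.44 − (-8.312))/(-67.641 − (-8.312))
f_A = -18.128 / -59.330 = 0.3056

0.306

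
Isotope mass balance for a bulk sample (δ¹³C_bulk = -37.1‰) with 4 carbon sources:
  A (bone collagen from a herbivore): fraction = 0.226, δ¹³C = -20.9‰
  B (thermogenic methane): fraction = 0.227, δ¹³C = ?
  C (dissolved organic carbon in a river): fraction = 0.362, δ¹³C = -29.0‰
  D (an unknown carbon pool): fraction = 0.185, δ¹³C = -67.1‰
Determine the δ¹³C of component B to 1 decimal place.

Isotope mass balance: δ_bulk = Σ fᵢ·δᵢ.
-37.1 = 0.226×(-20.9) + 0.227×δ_B + 0.362×(-29.0) + 0.185×(-67.1)
0.227·δ_B = -37.1 − (-27.635) = -9.465
δ_B = -9.465 / 0.227 = -41.70‰

-41.7‰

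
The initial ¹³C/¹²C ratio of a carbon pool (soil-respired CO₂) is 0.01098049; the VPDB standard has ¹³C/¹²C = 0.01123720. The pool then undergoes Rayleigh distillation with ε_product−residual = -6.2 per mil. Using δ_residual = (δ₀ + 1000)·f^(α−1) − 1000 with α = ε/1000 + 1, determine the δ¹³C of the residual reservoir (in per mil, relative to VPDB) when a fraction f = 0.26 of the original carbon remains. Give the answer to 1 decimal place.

δ₀ = (0.01098049/0.01123720 − 1)×1000 = (0.977155 − 1)×1000 = -22.845 per mil
α − 1 = ε/1000 = -0.0062
f^(α−1) = 0.26^(-0.0062) = 1.008387
δ_res = (-22.845 + 1000) × 1.008387 − 1000 = 985.351 − 1000 = -14.65 per mil

-14.6 per mil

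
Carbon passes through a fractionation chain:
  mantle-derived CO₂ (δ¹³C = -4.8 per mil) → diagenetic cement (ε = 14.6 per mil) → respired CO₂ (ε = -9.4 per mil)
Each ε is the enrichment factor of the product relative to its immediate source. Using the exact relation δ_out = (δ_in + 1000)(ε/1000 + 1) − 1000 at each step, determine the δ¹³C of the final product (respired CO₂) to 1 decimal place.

step 1: δ = (-4.80 + 1000)·(14.6/1000 + 1) − 1000 = 9.73 per mil
step 2: δ = (9.73 + 1000)·(-9.4/1000 + 1) − 1000 = 0.24 per mil

0.2 per mil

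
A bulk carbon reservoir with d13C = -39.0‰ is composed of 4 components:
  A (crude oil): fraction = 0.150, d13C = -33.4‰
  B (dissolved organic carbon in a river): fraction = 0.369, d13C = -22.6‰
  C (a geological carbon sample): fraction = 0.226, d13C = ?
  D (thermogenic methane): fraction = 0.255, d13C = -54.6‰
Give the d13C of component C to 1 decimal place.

-51.9‰

Isotope mass balance: δ_bulk = Σ fᵢ·δᵢ.
-39.0 = 0.150×(-33.4) + 0.369×(-22.6) + 0.226×δ_C + 0.255×(-54.6)
0.226·δ_C = -39.0 − (-27.272) = -11.728
δ_C = -11.728 / 0.226 = -51.89‰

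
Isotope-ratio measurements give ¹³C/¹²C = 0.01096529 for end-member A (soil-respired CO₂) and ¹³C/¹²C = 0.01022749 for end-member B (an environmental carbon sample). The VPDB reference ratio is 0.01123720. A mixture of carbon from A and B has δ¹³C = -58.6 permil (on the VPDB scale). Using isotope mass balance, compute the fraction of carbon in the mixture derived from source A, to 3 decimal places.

0.476

δ_A = (0.01096529/0.01123720 − 1)×1000 = (0.975803 − 1)×1000 = -24.197 permil
δ_B = (0.01022749/0.01123720 − 1)×1000 = (0.910146 − 1)×1000 = -89.854 permil
f_A = (δ_mix − δ_B)/(δ_A − δ_B) = (-58.6 − (-89.854))/(-24.197 − (-89.854))
f_A = 31.254 / 65.657 = 0.4760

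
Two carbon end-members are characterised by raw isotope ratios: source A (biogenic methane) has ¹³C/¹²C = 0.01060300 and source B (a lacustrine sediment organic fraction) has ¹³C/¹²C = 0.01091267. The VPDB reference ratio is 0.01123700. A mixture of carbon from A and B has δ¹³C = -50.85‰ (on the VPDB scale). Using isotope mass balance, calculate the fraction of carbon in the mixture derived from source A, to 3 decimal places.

δ_A = (0.01060300/0.01123700 − 1)×1000 = (0.943579 − 1)×1000 = -56.421‰
δ_B = (0.01091267/0.01123700 − 1)×1000 = (0.971137 − 1)×1000 = -28.863‰
f_A = (δ_mix − δ_B)/(δ_A − δ_B) = (-50.85 − (-28.863))/(-56.421 − (-28.863))
f_A = -21.987 / -27.558 = 0.7979

0.798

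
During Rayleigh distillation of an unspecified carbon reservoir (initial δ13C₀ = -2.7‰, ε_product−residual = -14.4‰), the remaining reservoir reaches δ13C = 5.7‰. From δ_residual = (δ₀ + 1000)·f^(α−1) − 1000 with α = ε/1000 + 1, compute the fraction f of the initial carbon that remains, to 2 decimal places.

α − 1 = ε/1000 = -0.0144
(δ_res + 1000)/(δ₀ + 1000) = (5.7 + 1000)/(-2.7 + 1000) = 1005.7/997.3 = 1.008423
f = 1.008423^(1/-0.0144) = exp(ln(1.008423)/-0.0144) = exp(0.00839/-0.0144)
f = exp(-0.5825) = 0.5585

0.56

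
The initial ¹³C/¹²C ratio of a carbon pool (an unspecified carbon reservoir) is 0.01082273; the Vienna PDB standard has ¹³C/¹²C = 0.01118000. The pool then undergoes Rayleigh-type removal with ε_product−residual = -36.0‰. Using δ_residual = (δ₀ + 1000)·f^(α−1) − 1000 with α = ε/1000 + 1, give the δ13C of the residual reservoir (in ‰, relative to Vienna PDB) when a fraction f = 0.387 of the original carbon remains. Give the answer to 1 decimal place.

δ₀ = (0.01082273/0.01118000 − 1)×1000 = (0.968044 − 1)×1000 = -31.956‰
α − 1 = ε/1000 = -0.0360
f^(α−1) = 0.387^(-0.0360) = 1.034767
δ_res = (-31.956 + 1000) × 1.034767 − 1000 = 1001.699 − 1000 = 1.70‰

1.7‰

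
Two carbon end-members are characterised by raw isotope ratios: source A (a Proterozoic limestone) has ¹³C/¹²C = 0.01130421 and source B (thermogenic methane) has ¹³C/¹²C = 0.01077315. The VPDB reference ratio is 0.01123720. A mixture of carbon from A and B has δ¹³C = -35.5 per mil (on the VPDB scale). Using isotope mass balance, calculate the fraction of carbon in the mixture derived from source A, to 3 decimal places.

δ_A = (0.01130421/0.01123720 − 1)×1000 = (1.005963 − 1)×1000 = 5.963 per mil
δ_B = (0.01077315/0.01123720 − 1)×1000 = (0.958704 − 1)×1000 = -41.296 per mil
f_A = (δ_mix − δ_B)/(δ_A − δ_B) = (-35.5 − (-41.296))/(5.963 − (-41.296))
f_A = 5.796 / 47.259 = 0.1226

0.123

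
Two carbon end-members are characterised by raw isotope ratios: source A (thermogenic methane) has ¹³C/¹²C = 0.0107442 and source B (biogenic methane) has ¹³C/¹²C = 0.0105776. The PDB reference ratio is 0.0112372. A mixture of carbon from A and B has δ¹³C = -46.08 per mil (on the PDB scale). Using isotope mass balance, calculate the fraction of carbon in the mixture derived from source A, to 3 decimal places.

0.851

δ_A = (0.0107442/0.0112372 − 1)×1000 = (0.956128 − 1)×1000 = -43.872 per mil
δ_B = (0.0105776/0.0112372 − 1)×1000 = (0.941302 − 1)×1000 = -58.698 per mil
f_A = (δ_mix − δ_B)/(δ_A − δ_B) = (-46.08 − (-58.698))/(-43.872 − (-58.698))
f_A = 12.618 / 14.826 = 0.8511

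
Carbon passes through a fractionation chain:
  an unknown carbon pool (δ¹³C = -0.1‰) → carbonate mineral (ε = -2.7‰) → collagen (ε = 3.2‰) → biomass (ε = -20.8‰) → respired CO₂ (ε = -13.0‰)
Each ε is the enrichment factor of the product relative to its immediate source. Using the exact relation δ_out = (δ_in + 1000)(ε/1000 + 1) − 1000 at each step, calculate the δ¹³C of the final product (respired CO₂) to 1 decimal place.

step 1: δ = (-0.10 + 1000)·(-2.7/1000 + 1) − 1000 = -2.80‰
step 2: δ = (-2.80 + 1000)·(3.2/1000 + 1) − 1000 = 0.39‰
step 3: δ = (0.39 + 1000)·(-20.8/1000 + 1) − 1000 = -20.42‰
step 4: δ = (-20.42 + 1000)·(-13.0/1000 + 1) − 1000 = -33.15‰

-33.2‰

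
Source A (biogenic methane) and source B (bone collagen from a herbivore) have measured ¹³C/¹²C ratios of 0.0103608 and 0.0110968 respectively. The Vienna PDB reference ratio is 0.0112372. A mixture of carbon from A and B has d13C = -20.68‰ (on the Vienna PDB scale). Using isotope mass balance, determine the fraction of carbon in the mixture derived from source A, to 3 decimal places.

δ_A = (0.0103608/0.0112372 − 1)×1000 = (0.922009 − 1)×1000 = -77.991‰
δ_B = (0.0110968/0.0112372 − 1)×1000 = (0.987506 − 1)×1000 = -12.494‰
f_A = (δ_mix − δ_B)/(δ_A − δ_B) = (-20.68 − (-12.494))/(-77.991 − (-12.494))
f_A = -8.186 / -65.497 = 0.1250

0.125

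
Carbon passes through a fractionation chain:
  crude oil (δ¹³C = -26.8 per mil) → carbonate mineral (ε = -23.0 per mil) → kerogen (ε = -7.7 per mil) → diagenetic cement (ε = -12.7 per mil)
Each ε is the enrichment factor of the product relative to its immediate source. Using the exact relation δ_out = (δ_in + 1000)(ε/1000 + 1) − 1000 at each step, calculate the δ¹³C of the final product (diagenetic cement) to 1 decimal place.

step 1: δ = (-26.80 + 1000)·(-23.0/1000 + 1) − 1000 = -49.18 per mil
step 2: δ = (-49.18 + 1000)·(-7.7/1000 + 1) − 1000 = -56.50 per mil
step 3: δ = (-56.50 + 1000)·(-12.7/1000 + 1) − 1000 = -68.49 per mil

-68.5 per mil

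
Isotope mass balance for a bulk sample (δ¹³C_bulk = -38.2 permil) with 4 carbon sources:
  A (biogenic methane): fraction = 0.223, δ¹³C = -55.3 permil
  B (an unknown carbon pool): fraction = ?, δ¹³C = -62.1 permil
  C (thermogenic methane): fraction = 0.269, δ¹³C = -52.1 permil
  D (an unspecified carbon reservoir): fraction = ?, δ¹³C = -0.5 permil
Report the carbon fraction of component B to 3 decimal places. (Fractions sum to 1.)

0.188

Let f_B and f_D be the unknown fractions; fractions sum to 1 so f_B + f_D = 0.508.
Mass balance: Σ fᵢ·δᵢ = δ_bulk ⇒ f_B·(-62.1) + f_D·(-0.5) = -38.2 − (-26.347) = -11.853
Substitute f_D = 0.508 − f_B:
f_B·(-62.1 − -0.5) = -11.853 − 0.508×(-0.5) = -11.599
f_B = -11.599 / -61.6 = 0.1883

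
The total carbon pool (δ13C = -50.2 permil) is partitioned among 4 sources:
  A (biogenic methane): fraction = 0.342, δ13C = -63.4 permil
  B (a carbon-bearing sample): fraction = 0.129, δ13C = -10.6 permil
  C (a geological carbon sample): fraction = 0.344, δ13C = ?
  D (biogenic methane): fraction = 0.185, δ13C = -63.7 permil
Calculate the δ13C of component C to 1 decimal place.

-44.7 permil

Isotope mass balance: δ_bulk = Σ fᵢ·δᵢ.
-50.2 = 0.342×(-63.4) + 0.129×(-10.6) + 0.344×δ_C + 0.185×(-63.7)
0.344·δ_C = -50.2 − (-34.835) = -15.365
δ_C = -15.365 / 0.344 = -44.67 permil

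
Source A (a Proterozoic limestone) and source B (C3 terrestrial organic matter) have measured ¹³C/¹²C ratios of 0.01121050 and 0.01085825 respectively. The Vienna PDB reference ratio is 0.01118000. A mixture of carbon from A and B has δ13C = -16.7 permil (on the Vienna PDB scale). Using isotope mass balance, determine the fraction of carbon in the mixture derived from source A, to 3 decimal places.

0.383

δ_A = (0.01121050/0.01118000 − 1)×1000 = (1.002728 − 1)×1000 = 2.728 permil
δ_B = (0.01085825/0.01118000 − 1)×1000 = (0.971221 − 1)×1000 = -28.779 permil
f_A = (δ_mix − δ_B)/(δ_A − δ_B) = (-16.7 − (-28.779))/(2.728 − (-28.779))
f_A = 12.079 / 31.507 = 0.3834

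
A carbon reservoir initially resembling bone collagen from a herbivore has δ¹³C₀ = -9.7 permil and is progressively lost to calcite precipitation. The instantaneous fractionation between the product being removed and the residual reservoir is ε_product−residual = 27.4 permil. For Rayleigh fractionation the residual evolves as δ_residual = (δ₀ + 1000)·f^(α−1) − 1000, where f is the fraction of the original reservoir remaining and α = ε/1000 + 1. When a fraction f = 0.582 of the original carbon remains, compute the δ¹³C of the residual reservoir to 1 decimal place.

Rayleigh residual: δ_res = (δ₀ + 1000)·f^(α−1) − 1000
α = ε/1000 + 1 = 1.02740, so α − 1 = 0.02740
f^(α−1) = 0.582^(0.02740) = 0.985278
δ_res = (-9.7 + 1000) × 0.985278 − 1000 = 975.721 − 1000 = -24.28 permil

-24.3 permil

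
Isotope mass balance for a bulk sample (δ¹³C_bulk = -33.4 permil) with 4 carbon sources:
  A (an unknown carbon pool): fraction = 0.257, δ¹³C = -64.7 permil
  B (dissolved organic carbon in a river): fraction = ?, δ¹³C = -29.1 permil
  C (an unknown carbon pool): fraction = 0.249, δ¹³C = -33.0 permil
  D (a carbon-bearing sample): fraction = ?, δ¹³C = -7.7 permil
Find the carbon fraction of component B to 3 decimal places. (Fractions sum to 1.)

0.222

Let f_B and f_D be the unknown fractions; fractions sum to 1 so f_B + f_D = 0.494.
Mass balance: Σ fᵢ·δᵢ = δ_bulk ⇒ f_B·(-29.1) + f_D·(-7.7) = -33.4 − (-24.845) = -8.555
Substitute f_D = 0.494 − f_B:
f_B·(-29.1 − -7.7) = -8.555 − 0.494×(-7.7) = -4.751
f_B = -4.751 / -21.4 = 0.2220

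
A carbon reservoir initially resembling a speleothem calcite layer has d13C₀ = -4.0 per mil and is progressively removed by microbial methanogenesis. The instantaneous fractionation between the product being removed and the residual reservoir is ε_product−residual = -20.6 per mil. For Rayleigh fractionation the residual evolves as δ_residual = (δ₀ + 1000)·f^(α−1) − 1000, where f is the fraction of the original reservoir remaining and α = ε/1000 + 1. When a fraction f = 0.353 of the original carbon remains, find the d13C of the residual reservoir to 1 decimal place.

17.6 per mil

Rayleigh residual: δ_res = (δ₀ + 1000)·f^(α−1) − 1000
α = ε/1000 + 1 = 0.97940, so α − 1 = -0.02060
f^(α−1) = 0.353^(-0.02060) = 1.021682
δ_res = (-4.0 + 1000) × 1.021682 − 1000 = 1017.596 − 1000 = 17.60 per mil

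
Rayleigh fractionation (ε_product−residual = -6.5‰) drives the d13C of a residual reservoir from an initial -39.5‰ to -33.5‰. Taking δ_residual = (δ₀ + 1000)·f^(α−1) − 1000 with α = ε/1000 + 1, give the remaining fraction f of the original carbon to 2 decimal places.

α − 1 = ε/1000 = -0.0065
(δ_res + 1000)/(δ₀ + 1000) = (-33.5 + 1000)/(-39.5 + 1000) = 966.5/960.5 = 1.006247
f = 1.006247^(1/-0.0065) = exp(ln(1.006247)/-0.0065) = exp(0.00623/-0.0065)
f = exp(-0.9580) = 0.3836

0.38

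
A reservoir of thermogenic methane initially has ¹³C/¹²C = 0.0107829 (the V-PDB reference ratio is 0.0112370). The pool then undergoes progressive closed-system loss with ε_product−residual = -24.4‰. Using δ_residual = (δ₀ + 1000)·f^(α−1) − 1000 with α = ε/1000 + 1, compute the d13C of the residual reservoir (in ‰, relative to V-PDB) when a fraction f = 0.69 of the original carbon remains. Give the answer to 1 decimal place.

δ₀ = (0.0107829/0.0112370 − 1)×1000 = (0.959589 − 1)×1000 = -40.411‰
α − 1 = ε/1000 = -0.0244
f^(α−1) = 0.69^(-0.0244) = 1.009095
δ_res = (-40.411 + 1000) × 1.009095 − 1000 = 968.316 − 1000 = -31.68‰

-31.7‰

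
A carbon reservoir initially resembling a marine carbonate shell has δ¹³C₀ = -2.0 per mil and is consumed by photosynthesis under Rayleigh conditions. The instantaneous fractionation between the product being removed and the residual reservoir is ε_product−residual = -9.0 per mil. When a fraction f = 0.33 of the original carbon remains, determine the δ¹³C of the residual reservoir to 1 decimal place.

Rayleigh residual: δ_res = (δ₀ + 1000)·f^(α−1) − 1000
α = ε/1000 + 1 = 0.99100, so α − 1 = -0.00900
f^(α−1) = 0.33^(-0.00900) = 1.010028
δ_res = (-2.0 + 1000) × 1.010028 − 1000 = 1008.008 − 1000 = 8.01 per mil

8.0 per mil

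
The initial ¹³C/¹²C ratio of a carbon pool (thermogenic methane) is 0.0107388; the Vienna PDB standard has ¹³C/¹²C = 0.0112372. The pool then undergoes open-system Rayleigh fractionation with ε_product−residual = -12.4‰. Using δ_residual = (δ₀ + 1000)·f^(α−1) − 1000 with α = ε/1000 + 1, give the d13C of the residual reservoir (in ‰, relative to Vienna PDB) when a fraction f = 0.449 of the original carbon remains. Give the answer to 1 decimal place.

δ₀ = (0.0107388/0.0112372 − 1)×1000 = (0.955647 − 1)×1000 = -44.353‰
α − 1 = ε/1000 = -0.0124
f^(α−1) = 0.449^(-0.0124) = 1.009979
δ_res = (-44.353 + 1000) × 1.009979 − 1000 = 965.183 − 1000 = -34.82‰

-34.8‰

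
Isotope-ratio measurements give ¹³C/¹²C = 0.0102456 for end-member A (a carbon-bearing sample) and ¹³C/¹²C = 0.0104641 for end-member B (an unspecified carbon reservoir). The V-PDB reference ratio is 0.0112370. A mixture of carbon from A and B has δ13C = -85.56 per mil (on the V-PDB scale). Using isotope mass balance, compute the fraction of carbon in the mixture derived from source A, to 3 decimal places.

0.863

δ_A = (0.0102456/0.0112370 − 1)×1000 = (0.911774 − 1)×1000 = -88.226 per mil
δ_B = (0.0104641/0.0112370 − 1)×1000 = (0.931218 − 1)×1000 = -68.782 per mil
f_A = (δ_mix − δ_B)/(δ_A − δ_B) = (-85.56 − (-68.782))/(-88.226 − (-68.782))
f_A = -16.778 / -19.445 = 0.8629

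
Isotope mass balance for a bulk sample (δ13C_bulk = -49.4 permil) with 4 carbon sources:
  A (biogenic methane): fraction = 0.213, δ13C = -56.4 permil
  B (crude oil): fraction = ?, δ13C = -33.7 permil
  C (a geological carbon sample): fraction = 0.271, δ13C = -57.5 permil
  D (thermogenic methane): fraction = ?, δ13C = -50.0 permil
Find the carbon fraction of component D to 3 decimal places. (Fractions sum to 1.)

Let f_D and f_B be the unknown fractions; fractions sum to 1 so f_D + f_B = 0.516.
Mass balance: Σ fᵢ·δᵢ = δ_bulk ⇒ f_D·(-50.0) + f_B·(-33.7) = -49.4 − (-27.596) = -21.804
Substitute f_B = 0.516 − f_D:
f_D·(-50.0 − -33.7) = -21.804 − 0.516×(-33.7) = -4.415
f_D = -4.415 / -16.3 = 0.2709

0.271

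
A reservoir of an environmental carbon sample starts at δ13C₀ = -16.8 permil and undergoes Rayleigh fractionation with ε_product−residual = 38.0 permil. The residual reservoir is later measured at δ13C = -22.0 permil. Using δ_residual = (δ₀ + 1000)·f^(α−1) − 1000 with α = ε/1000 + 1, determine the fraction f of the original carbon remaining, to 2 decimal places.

α − 1 = ε/1000 = 0.0380
(δ_res + 1000)/(δ₀ + 1000) = (-22.0 + 1000)/(-16.8 + 1000) = 978.0/983.2 = 0.994711
f = 0.994711^(1/0.0380) = exp(ln(0.994711)/0.0380) = exp(-0.00530/0.0380)
f = exp(-0.1395) = 0.8697

0.87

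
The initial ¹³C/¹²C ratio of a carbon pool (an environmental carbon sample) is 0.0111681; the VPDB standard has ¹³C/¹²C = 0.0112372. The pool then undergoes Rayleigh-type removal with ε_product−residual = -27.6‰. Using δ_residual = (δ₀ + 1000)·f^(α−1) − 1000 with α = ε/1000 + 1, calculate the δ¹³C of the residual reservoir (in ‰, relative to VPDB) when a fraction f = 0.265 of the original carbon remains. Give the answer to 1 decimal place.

31.0‰

δ₀ = (0.0111681/0.0112372 − 1)×1000 = (0.993851 − 1)×1000 = -6.149‰
α − 1 = ε/1000 = -0.0276
f^(α−1) = 0.265^(-0.0276) = 1.037334
δ_res = (-6.149 + 1000) × 1.037334 − 1000 = 1030.955 − 1000 = 30.95‰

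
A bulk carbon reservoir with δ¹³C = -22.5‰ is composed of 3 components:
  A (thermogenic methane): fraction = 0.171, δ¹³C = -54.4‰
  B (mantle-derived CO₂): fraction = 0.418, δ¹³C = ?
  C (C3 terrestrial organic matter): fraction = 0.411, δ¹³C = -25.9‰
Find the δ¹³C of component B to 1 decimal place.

-6.1‰

Isotope mass balance: δ_bulk = Σ fᵢ·δᵢ.
-22.5 = 0.171×(-54.4) + 0.418×δ_B + 0.411×(-25.9)
0.418·δ_B = -22.5 − (-19.947) = -2.553
δ_B = -2.553 / 0.418 = -6.11‰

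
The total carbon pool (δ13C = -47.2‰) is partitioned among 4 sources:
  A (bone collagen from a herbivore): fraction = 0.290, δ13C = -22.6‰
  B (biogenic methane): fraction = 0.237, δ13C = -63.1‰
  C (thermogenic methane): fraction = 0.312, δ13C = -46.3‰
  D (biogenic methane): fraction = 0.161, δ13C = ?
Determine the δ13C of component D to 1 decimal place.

-69.8‰

Isotope mass balance: δ_bulk = Σ fᵢ·δᵢ.
-47.2 = 0.290×(-22.6) + 0.237×(-63.1) + 0.312×(-46.3) + 0.161×δ_D
0.161·δ_D = -47.2 − (-35.954) = -11.246
δ_D = -11.246 / 0.161 = -69.85‰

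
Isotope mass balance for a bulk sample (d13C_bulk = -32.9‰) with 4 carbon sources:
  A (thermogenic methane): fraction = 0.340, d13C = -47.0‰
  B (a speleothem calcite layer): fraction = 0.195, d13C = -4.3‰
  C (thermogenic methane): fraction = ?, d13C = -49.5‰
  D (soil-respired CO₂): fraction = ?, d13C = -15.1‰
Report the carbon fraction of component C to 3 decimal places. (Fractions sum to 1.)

0.263

Let f_C and f_D be the unknown fractions; fractions sum to 1 so f_C + f_D = 0.465.
Mass balance: Σ fᵢ·δᵢ = δ_bulk ⇒ f_C·(-49.5) + f_D·(-15.1) = -32.9 − (-16.819) = -16.081
Substitute f_D = 0.465 − f_C:
f_C·(-49.5 − -15.1) = -16.081 − 0.465×(-15.1) = -9.060
f_C = -9.060 / -34.4 = 0.2634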